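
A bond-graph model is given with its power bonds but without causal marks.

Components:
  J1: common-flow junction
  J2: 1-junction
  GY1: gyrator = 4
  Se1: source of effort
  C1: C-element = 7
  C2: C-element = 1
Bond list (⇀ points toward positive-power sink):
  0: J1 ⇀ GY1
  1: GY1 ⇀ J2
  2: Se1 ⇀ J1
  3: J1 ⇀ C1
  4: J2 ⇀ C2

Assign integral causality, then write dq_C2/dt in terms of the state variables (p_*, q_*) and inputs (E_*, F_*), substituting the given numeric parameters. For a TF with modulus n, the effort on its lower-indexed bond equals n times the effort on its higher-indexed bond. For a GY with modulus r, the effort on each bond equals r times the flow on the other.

dq_C2/dt = E_Se1/4 - q_C1/28

β2 stroke at J1  (Se1 (Se) sets effort on bond)
β3 stroke at J1  (C1 integral (e out))
β0 stroke at GY1  (J1: last free bond brings flow in)
β1 stroke at GY1  (GY1 both-in/both-out from 0)
β4 stroke at J2  (J2: bond 1 brought flow, rest push out)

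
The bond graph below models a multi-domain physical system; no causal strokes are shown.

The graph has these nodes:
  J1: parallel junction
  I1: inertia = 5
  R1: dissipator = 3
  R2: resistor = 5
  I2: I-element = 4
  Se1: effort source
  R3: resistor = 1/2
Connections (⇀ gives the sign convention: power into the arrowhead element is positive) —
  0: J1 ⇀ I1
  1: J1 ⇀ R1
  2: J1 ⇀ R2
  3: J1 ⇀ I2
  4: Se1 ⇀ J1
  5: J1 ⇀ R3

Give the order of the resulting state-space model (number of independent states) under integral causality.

b4 stroke at J1  (Se1 fixes effort; stroke away)
b0 stroke at I1  (J1: bond 4 brought effort, rest push out)
b1 stroke at R1  (0-jn J1 has e-setter on 4)
b2 stroke at R2  (J1: bond 4 brought effort, rest push out)
b3 stroke at I2  (J1: bond 4 brought effort, rest push out)
b5 stroke at R3  (common-e at J1 fixed by 4)

2  (I1, I2 all integral)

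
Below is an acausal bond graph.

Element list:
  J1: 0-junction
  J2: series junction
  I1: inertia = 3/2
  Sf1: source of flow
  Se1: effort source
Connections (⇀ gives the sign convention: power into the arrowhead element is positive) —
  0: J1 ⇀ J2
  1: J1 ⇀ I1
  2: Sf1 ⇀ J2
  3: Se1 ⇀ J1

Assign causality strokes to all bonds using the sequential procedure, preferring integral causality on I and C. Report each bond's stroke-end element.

β2 |Sf1  (Sf1 (Sf) sets flow on bond)
β3 |J1  (source Se1 imposes e)
β0 |J2  (J1 effort already set via bond 3)
β1 |I1  (J1: bond 3 brought effort, rest push out)

b0 stroke at J2
b1 stroke at I1
b2 stroke at Sf1
b3 stroke at J1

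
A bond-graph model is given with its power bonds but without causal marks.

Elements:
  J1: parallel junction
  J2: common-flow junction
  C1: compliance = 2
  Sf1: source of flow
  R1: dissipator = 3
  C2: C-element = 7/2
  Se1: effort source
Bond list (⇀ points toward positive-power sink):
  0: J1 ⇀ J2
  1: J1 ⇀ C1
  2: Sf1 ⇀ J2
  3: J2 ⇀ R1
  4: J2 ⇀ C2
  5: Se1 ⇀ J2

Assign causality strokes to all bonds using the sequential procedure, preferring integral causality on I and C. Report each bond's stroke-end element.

β2 |Sf1  (Sf1 fixes flow; stroke at Sf1)
β5 |J2  (source Se1 imposes e)
β0 |J2  (common-f at J2 fixed by 2)
β3 |J2  (J2 flow already set via bond 2)
β4 |J2  (J2 flow already set via bond 2)
β1 |J1  (closing 0-jn rule on J1)

#0 stroke→J2
#1 stroke→J1
#2 stroke→Sf1
#3 stroke→J2
#4 stroke→J2
#5 stroke→J2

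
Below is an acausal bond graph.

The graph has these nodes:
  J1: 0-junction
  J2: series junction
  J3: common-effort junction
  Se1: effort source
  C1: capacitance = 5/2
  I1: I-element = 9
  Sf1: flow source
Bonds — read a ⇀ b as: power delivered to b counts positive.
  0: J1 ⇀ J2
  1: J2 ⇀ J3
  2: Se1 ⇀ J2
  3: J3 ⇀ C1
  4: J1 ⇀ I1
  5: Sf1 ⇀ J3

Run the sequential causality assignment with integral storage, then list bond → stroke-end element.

β2 |J2  (Se1 fixes effort; stroke away)
β5 |Sf1  (Sf1 fixes flow; stroke at Sf1)
β3 |J3  (C1: C, integral causality)
β1 |J2  (common-e at J3 fixed by 3)
β0 |J1  (only one flow-in slot at J2)
β4 |I1  (common-e at J1 fixed by 0)

β0 →J1
β1 →J2
β2 →J2
β3 →J3
β4 →I1
β5 →Sf1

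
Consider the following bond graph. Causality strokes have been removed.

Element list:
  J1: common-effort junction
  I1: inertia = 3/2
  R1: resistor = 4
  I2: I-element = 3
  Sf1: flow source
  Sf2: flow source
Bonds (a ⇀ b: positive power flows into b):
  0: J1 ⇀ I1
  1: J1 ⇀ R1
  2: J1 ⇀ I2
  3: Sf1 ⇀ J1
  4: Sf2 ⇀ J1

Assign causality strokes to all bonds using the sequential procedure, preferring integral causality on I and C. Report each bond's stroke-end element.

b0 stroke at I1
b1 stroke at J1
b2 stroke at I2
b3 stroke at Sf1
b4 stroke at Sf2

β3 stroke at Sf1  (Sf1 (Sf) sets flow on bond)
β4 stroke at Sf2  (Sf2 (Sf) sets flow on bond)
β0 stroke at I1  (I1 outputs flow p/I1)
β2 stroke at I2  (prefer integral on I2)
β1 stroke at J1  (J1 needs exactly one e-in)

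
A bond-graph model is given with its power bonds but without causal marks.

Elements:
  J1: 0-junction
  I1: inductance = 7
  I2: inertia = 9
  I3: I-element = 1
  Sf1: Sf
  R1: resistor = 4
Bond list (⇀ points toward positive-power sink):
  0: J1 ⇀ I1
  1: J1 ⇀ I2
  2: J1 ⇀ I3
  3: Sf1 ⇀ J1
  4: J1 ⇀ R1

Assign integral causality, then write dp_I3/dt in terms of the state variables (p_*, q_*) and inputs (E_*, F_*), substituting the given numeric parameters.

β3 →Sf1  (Sf1: flow source, stroke at near end)
β0 →I1  (I1: I, integral causality)
β1 →I2  (prefer integral on I2)
β2 →I3  (I3 integral (f out))
β4 →J1  (only one effort-in slot at J1)

dp_I3/dt = 4*F_Sf1 - 4*p_I1/7 - 4*p_I2/9 - 4*p_I3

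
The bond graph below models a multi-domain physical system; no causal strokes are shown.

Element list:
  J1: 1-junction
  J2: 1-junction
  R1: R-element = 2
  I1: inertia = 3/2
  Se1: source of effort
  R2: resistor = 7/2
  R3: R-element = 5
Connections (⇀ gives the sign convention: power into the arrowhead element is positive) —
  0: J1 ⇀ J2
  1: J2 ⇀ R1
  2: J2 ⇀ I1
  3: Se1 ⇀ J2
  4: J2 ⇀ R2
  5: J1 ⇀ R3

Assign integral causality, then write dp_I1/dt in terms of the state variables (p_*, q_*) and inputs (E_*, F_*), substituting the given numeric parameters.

dp_I1/dt = E_Se1 - 7*p_I1

b3 stroke at J2  (source Se1 imposes e)
b2 stroke at I1  (I1 outputs flow p/I1)
b0 stroke at J2  (common-f at J2 fixed by 2)
b1 stroke at J2  (1-jn J2 has f-setter on 2)
b4 stroke at J2  (common-f at J2 fixed by 2)
b5 stroke at J1  (J1: bond 0 brought flow, rest push out)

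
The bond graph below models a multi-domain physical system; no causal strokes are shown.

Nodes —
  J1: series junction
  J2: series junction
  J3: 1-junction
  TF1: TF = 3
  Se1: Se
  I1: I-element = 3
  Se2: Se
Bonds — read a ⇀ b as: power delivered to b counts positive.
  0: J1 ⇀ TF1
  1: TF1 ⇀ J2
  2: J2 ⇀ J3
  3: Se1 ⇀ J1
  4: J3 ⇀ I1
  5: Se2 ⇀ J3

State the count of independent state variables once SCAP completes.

#3 stroke→J1  (Se1: effort source, stroke at far end)
#5 stroke→J3  (Se2: effort source, stroke at far end)
#0 stroke→TF1  (J1 needs exactly one f-in)
#1 stroke→J2  (TF1: transformer flips bond 0)
#2 stroke→J3  (only one flow-in slot at J2)
#4 stroke→I1  (only one flow-in slot at J3)

1  (I1 all integral)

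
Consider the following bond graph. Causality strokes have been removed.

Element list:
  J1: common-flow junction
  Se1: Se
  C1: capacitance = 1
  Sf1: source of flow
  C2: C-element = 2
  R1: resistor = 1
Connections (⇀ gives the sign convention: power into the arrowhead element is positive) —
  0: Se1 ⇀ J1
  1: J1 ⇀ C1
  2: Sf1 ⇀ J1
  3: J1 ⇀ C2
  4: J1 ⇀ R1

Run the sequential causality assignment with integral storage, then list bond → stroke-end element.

bond 0 →J1  (Se1 fixes effort; stroke away)
bond 2 →Sf1  (source Sf1 imposes f)
bond 1 →J1  (J1: bond 2 brought flow, rest push out)
bond 3 →J1  (J1: bond 2 brought flow, rest push out)
bond 4 →J1  (J1: bond 2 brought flow, rest push out)

#0 stroke→J1
#1 stroke→J1
#2 stroke→Sf1
#3 stroke→J1
#4 stroke→J1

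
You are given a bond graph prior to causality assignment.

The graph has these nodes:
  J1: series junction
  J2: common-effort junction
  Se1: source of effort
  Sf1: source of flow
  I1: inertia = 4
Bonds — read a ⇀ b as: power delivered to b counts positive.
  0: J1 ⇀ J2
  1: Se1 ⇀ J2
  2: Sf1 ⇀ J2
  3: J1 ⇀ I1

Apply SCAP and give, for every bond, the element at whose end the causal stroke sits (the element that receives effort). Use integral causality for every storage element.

bond 1 |J2  (Se1 (Se) sets effort on bond)
bond 2 |Sf1  (Sf1: flow source, stroke at near end)
bond 0 |J1  (J2 effort already set via bond 1)
bond 3 |I1  (only one flow-in slot at J1)

b0 |J1
b1 |J2
b2 |Sf1
b3 |I1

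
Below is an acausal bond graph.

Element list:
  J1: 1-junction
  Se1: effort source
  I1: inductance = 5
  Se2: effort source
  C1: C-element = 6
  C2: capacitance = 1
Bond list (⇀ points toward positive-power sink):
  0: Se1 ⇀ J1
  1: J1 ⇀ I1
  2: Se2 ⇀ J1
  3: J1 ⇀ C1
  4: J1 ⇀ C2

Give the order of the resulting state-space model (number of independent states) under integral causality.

3  (C1, C2, I1 all integral)

b0 stroke→J1  (Se1 fixes effort; stroke away)
b2 stroke→J1  (Se2 (Se) sets effort on bond)
b1 stroke→I1  (I1 outputs flow p/I1)
b3 stroke→J1  (common-f at J1 fixed by 1)
b4 stroke→J1  (1-jn J1 has f-setter on 1)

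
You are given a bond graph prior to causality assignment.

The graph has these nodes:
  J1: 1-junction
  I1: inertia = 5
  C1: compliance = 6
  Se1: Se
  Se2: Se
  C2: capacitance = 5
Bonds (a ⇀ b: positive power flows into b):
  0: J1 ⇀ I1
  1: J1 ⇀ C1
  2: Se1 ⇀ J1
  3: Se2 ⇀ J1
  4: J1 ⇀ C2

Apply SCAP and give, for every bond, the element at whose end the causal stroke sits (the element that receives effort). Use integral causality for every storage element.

b2 stroke at J1  (Se1 fixes effort; stroke away)
b3 stroke at J1  (Se2 fixes effort; stroke away)
b0 stroke at I1  (I1 outputs flow p/I1)
b1 stroke at J1  (J1 flow already set via bond 0)
b4 stroke at J1  (J1 flow already set via bond 0)

b0 stroke at I1
b1 stroke at J1
b2 stroke at J1
b3 stroke at J1
b4 stroke at J1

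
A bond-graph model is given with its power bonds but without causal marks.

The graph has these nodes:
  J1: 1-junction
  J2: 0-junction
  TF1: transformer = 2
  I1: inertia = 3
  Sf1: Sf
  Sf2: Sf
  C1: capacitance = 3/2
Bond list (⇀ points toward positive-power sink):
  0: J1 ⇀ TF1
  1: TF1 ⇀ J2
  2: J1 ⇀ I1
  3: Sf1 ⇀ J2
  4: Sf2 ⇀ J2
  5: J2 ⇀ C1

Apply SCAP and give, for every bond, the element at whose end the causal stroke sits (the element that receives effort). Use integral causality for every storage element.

β3 |Sf1  (source Sf1 imposes f)
β4 |Sf2  (Sf2: flow source, stroke at near end)
β2 |I1  (I1: I, integral causality)
β0 |J1  (J1 flow already set via bond 2)
β1 |TF1  (TF1: transformer flips bond 0)
β5 |J2  (only one effort-in slot at J2)

bond 0 stroke at J1
bond 1 stroke at TF1
bond 2 stroke at I1
bond 3 stroke at Sf1
bond 4 stroke at Sf2
bond 5 stroke at J2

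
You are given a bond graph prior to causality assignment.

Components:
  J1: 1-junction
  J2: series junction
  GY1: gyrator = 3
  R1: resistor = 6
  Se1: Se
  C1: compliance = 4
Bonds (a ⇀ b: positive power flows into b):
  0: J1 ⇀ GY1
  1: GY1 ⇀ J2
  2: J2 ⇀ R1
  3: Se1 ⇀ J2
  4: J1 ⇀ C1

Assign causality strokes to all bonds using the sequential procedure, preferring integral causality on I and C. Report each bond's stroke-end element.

bond 3 stroke at J2  (Se1 (Se) sets effort on bond)
bond 4 stroke at J1  (C1 outputs effort q/C1)
bond 0 stroke at GY1  (J1 needs exactly one f-in)
bond 1 stroke at GY1  (GY GY1: same side as bond 0)
bond 2 stroke at J2  (1-jn J2 has f-setter on 1)

b0 |GY1
b1 |GY1
b2 |J2
b3 |J2
b4 |J1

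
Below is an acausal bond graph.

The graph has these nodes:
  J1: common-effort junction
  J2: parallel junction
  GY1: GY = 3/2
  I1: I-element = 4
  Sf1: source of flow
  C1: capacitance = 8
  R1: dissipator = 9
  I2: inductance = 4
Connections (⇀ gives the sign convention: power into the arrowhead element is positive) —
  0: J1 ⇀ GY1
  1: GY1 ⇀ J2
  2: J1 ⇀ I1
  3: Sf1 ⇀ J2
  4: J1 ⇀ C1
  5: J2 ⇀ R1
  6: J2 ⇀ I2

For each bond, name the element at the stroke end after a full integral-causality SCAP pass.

bond 3 →Sf1  (Sf1 (Sf) sets flow on bond)
bond 2 →I1  (I1 outputs flow p/I1)
bond 4 →J1  (C1: C, integral causality)
bond 0 →GY1  (common-e at J1 fixed by 4)
bond 1 →GY1  (GY GY1: same side as bond 0)
bond 6 →I2  (prefer integral on I2)
bond 5 →J2  (closing 0-jn rule on J2)

bond 0 stroke at GY1
bond 1 stroke at GY1
bond 2 stroke at I1
bond 3 stroke at Sf1
bond 4 stroke at J1
bond 5 stroke at J2
bond 6 stroke at I2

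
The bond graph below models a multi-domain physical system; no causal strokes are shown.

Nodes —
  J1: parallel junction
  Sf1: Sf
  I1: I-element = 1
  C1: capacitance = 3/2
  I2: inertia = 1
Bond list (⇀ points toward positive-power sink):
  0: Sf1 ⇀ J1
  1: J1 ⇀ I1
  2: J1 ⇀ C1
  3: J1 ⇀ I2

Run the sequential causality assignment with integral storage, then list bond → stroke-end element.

bond 0 stroke at Sf1  (source Sf1 imposes f)
bond 1 stroke at I1  (I1: I, integral causality)
bond 2 stroke at J1  (C1 outputs effort q/C1)
bond 3 stroke at I2  (0-jn J1 has e-setter on 2)

β0 stroke at Sf1
β1 stroke at I1
β2 stroke at J1
β3 stroke at I2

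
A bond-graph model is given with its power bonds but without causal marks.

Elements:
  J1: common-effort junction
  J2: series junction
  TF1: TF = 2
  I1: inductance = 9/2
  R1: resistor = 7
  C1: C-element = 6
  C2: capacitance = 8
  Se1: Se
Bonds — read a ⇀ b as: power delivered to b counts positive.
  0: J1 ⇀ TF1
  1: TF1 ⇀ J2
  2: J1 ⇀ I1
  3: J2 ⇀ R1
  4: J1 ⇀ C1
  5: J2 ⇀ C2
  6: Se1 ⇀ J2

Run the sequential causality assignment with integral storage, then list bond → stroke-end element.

β0 →TF1
β1 →J2
β2 →I1
β3 →R1
β4 →J1
β5 →J2
β6 →J2

#6 stroke at J2  (Se1 fixes effort; stroke away)
#2 stroke at I1  (I1 integral (f out))
#4 stroke at J1  (prefer integral on C1)
#0 stroke at TF1  (J1 effort already set via bond 4)
#1 stroke at J2  (TF1: transformer flips bond 0)
#5 stroke at J2  (prefer integral on C2)
#3 stroke at R1  (J2: last free bond brings flow in)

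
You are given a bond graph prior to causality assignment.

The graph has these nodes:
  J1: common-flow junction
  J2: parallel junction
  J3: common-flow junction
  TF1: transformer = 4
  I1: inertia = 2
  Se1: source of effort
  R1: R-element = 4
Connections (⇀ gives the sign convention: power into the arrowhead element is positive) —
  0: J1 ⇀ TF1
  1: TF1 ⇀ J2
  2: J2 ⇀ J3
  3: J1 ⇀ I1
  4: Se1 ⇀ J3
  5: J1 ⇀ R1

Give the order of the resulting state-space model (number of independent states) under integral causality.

1  (I1 all integral)

β4 →J3  (Se1 fixes effort; stroke away)
β2 →J2  (J3: last free bond brings flow in)
β1 →TF1  (J2: bond 2 brought effort, rest push out)
β0 →J1  (through TF1, causality passes straight; one stroke at TF1)
β3 →I1  (prefer integral on I1)
β5 →J1  (1-jn J1 has f-setter on 3)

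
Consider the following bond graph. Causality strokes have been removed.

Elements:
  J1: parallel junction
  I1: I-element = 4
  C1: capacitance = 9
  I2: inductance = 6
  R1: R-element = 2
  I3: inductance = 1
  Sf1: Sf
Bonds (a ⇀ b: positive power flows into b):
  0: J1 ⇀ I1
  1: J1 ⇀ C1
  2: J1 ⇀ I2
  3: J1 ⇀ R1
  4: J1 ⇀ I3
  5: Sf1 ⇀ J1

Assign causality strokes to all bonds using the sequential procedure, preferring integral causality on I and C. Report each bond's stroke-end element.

bond 0 stroke at I1
bond 1 stroke at J1
bond 2 stroke at I2
bond 3 stroke at R1
bond 4 stroke at I3
bond 5 stroke at Sf1

b5 stroke at Sf1  (source Sf1 imposes f)
b0 stroke at I1  (I1: I, integral causality)
b1 stroke at J1  (C1 outputs effort q/C1)
b2 stroke at I2  (J1 effort already set via bond 1)
b3 stroke at R1  (common-e at J1 fixed by 1)
b4 stroke at I3  (J1: bond 1 brought effort, rest push out)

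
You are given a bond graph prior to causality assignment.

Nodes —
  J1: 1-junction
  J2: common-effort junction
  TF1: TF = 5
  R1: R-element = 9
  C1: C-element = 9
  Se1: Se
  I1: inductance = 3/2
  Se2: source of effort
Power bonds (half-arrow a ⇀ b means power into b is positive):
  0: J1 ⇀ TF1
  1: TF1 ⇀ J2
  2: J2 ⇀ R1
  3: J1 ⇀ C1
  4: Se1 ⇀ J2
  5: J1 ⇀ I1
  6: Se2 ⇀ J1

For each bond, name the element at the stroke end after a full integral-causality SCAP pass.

bond 4 |J2  (source Se1 imposes e)
bond 6 |J1  (source Se2 imposes e)
bond 1 |TF1  (J2 effort already set via bond 4)
bond 2 |R1  (J2 effort already set via bond 4)
bond 0 |J1  (through TF1, causality passes straight; one stroke at TF1)
bond 3 |J1  (prefer integral on C1)
bond 5 |I1  (J1: last free bond brings flow in)

bond 0 →J1
bond 1 →TF1
bond 2 →R1
bond 3 →J1
bond 4 →J2
bond 5 →I1
bond 6 →J1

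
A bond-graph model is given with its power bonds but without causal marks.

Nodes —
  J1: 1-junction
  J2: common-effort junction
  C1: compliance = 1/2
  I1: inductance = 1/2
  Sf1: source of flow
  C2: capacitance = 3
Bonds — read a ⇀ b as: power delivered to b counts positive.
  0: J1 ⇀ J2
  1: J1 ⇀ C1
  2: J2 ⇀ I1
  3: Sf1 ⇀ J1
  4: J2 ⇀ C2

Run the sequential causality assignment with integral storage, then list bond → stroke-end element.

#3 |Sf1  (source Sf1 imposes f)
#0 |J1  (common-f at J1 fixed by 3)
#1 |J1  (1-jn J1 has f-setter on 3)
#2 |I1  (I1 integral (f out))
#4 |J2  (closing 0-jn rule on J2)

b0 stroke at J1
b1 stroke at J1
b2 stroke at I1
b3 stroke at Sf1
b4 stroke at J2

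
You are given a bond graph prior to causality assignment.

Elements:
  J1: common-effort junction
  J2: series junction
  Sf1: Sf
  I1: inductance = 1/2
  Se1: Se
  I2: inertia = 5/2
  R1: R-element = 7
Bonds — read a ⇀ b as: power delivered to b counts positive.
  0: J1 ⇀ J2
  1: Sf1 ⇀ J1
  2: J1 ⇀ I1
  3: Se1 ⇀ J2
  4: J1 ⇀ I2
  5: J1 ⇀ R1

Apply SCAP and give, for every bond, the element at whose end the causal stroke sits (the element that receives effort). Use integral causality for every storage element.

bond 1 |Sf1  (Sf1: flow source, stroke at near end)
bond 3 |J2  (Se1 (Se) sets effort on bond)
bond 0 |J1  (J2 needs exactly one f-in)
bond 2 |I1  (J1 effort already set via bond 0)
bond 4 |I2  (0-jn J1 has e-setter on 0)
bond 5 |R1  (J1 effort already set via bond 0)

β0 stroke→J1
β1 stroke→Sf1
β2 stroke→I1
β3 stroke→J2
β4 stroke→I2
β5 stroke→R1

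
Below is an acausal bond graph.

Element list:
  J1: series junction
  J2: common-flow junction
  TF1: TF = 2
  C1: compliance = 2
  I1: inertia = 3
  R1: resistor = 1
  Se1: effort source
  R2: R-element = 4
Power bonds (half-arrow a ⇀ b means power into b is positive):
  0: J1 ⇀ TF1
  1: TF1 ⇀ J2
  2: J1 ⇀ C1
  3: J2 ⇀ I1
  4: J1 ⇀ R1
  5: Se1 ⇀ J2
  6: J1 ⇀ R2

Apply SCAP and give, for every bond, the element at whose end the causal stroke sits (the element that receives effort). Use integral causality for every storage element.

β5 stroke→J2  (Se1: effort source, stroke at far end)
β2 stroke→J1  (C1: C, integral causality)
β3 stroke→I1  (I1 integral (f out))
β1 stroke→J2  (1-jn J2 has f-setter on 3)
β0 stroke→TF1  (TF TF1: opposite of bond 1)
β4 stroke→J1  (J1 flow already set via bond 0)
β6 stroke→J1  (1-jn J1 has f-setter on 0)

#0 stroke→TF1
#1 stroke→J2
#2 stroke→J1
#3 stroke→I1
#4 stroke→J1
#5 stroke→J2
#6 stroke→J1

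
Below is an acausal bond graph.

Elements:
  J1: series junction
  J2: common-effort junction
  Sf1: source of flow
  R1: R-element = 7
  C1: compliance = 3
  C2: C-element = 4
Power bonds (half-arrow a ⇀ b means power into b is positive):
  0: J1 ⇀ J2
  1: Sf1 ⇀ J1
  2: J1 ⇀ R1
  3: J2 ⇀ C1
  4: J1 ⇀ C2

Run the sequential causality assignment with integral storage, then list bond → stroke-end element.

β1 stroke→Sf1  (Sf1 (Sf) sets flow on bond)
β0 stroke→J1  (J1: bond 1 brought flow, rest push out)
β2 stroke→J1  (J1 flow already set via bond 1)
β4 stroke→J1  (J1 flow already set via bond 1)
β3 stroke→J2  (closing 0-jn rule on J2)

bond 0 |J1
bond 1 |Sf1
bond 2 |J1
bond 3 |J2
bond 4 |J1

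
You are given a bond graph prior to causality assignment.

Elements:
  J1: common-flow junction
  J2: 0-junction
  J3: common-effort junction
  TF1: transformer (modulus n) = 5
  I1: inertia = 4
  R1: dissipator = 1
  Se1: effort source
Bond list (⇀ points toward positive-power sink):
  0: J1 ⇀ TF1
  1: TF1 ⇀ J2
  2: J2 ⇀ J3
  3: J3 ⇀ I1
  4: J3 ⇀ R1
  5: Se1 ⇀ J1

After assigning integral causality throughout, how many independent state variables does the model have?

b5 |J1  (source Se1 imposes e)
b0 |TF1  (only one flow-in slot at J1)
b1 |J2  (TF1: transformer flips bond 0)
b2 |J3  (J2 effort already set via bond 1)
b3 |I1  (J3: bond 2 brought effort, rest push out)
b4 |R1  (0-jn J3 has e-setter on 2)

1  (I1 all integral)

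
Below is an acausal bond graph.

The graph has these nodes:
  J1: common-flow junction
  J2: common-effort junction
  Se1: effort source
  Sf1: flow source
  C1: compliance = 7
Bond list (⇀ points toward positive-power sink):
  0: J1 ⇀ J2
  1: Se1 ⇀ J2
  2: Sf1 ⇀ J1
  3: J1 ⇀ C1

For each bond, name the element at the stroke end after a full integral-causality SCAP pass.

b0 →J1
b1 →J2
b2 →Sf1
b3 →J1

bond 1 stroke at J2  (Se1 (Se) sets effort on bond)
bond 2 stroke at Sf1  (Sf1 fixes flow; stroke at Sf1)
bond 0 stroke at J1  (common-f at J1 fixed by 2)
bond 3 stroke at J1  (common-f at J1 fixed by 2)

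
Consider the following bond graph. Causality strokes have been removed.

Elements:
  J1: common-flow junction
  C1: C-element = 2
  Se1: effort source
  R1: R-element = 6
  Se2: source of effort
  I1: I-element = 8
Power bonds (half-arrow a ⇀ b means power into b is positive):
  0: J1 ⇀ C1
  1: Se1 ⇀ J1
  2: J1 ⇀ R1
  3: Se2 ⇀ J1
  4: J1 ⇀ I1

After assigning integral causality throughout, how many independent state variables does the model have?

2  (C1, I1 all integral)

b1 →J1  (Se1 (Se) sets effort on bond)
b3 →J1  (Se2 (Se) sets effort on bond)
b0 →J1  (C1 outputs effort q/C1)
b4 →I1  (I1 outputs flow p/I1)
b2 →J1  (1-jn J1 has f-setter on 4)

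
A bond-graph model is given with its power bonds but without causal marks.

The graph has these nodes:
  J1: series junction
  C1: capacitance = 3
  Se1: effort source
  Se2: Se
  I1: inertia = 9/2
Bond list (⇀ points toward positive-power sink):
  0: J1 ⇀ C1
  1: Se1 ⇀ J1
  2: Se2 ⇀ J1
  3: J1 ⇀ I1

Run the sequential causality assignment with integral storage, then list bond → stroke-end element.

b0 stroke at J1
b1 stroke at J1
b2 stroke at J1
b3 stroke at I1

#1 |J1  (Se1: effort source, stroke at far end)
#2 |J1  (Se2: effort source, stroke at far end)
#0 |J1  (prefer integral on C1)
#3 |I1  (only one flow-in slot at J1)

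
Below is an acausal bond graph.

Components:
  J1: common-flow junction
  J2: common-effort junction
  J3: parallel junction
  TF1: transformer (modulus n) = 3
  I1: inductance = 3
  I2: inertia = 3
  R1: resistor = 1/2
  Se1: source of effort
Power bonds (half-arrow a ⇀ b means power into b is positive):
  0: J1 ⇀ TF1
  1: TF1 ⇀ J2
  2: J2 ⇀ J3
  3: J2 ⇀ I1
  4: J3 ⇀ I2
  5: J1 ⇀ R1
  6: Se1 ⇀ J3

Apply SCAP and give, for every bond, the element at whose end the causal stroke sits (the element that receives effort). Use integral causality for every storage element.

#6 stroke→J3  (Se1 (Se) sets effort on bond)
#2 stroke→J2  (J3 effort already set via bond 6)
#4 stroke→I2  (0-jn J3 has e-setter on 6)
#1 stroke→TF1  (common-e at J2 fixed by 2)
#3 stroke→I1  (J2 effort already set via bond 2)
#0 stroke→J1  (TF1: transformer flips bond 1)
#5 stroke→R1  (J1 needs exactly one f-in)

bond 0 →J1
bond 1 →TF1
bond 2 →J2
bond 3 →I1
bond 4 →I2
bond 5 →R1
bond 6 →J3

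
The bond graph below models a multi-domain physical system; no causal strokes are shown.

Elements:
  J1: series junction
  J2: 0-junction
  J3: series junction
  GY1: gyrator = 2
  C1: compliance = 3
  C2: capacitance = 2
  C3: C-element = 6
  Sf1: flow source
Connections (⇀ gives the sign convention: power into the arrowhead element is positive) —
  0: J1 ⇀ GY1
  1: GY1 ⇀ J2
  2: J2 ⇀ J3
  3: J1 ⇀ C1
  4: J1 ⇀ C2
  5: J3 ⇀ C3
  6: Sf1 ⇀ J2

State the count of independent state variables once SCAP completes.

#6 stroke→Sf1  (Sf1: flow source, stroke at near end)
#3 stroke→J1  (prefer integral on C1)
#4 stroke→J1  (C2 outputs effort q/C2)
#0 stroke→GY1  (only one flow-in slot at J1)
#1 stroke→GY1  (GY GY1: same side as bond 0)
#2 stroke→J2  (J2: last free bond brings effort in)
#5 stroke→J3  (J3 flow already set via bond 2)

3  (C1, C2, C3 all integral)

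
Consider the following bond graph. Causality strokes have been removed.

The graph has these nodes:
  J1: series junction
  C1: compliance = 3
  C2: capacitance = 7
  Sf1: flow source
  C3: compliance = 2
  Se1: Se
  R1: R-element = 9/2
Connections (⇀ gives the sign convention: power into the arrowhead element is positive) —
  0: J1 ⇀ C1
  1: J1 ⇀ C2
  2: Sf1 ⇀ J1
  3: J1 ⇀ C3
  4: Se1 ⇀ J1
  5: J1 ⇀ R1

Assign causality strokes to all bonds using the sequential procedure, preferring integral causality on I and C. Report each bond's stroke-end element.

β2 |Sf1  (source Sf1 imposes f)
β4 |J1  (Se1 fixes effort; stroke away)
β0 |J1  (1-jn J1 has f-setter on 2)
β1 |J1  (1-jn J1 has f-setter on 2)
β3 |J1  (common-f at J1 fixed by 2)
β5 |J1  (J1: bond 2 brought flow, rest push out)

β0 |J1
β1 |J1
β2 |Sf1
β3 |J1
β4 |J1
β5 |J1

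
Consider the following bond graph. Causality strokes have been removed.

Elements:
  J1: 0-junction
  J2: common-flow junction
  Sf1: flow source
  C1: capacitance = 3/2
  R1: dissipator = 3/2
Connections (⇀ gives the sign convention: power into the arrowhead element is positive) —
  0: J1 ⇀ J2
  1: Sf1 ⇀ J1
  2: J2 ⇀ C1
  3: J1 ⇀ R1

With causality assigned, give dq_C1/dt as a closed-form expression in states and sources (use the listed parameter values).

dq_C1/dt = F_Sf1 - 4*q_C1/9

#1 →Sf1  (source Sf1 imposes f)
#2 →J2  (C1: C, integral causality)
#0 →J1  (J2: last free bond brings flow in)
#3 →R1  (J1 effort already set via bond 0)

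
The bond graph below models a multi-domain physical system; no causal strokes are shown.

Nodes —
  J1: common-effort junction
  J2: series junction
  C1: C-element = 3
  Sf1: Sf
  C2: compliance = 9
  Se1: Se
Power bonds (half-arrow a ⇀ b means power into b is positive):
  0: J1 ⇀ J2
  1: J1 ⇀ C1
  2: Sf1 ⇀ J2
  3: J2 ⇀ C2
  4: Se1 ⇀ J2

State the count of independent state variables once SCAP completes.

2  (C1, C2 all integral)

β2 |Sf1  (Sf1: flow source, stroke at near end)
β4 |J2  (source Se1 imposes e)
β0 |J2  (J2: bond 2 brought flow, rest push out)
β3 |J2  (J2 flow already set via bond 2)
β1 |J1  (only one effort-in slot at J1)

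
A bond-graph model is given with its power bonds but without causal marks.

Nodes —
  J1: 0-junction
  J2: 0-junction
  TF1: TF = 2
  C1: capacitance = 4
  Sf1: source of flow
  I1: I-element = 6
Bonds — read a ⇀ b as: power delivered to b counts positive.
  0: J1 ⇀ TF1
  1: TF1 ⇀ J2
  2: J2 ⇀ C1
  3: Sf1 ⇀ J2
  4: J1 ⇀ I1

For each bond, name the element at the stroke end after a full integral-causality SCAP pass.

bond 0 →J1
bond 1 →TF1
bond 2 →J2
bond 3 →Sf1
bond 4 →I1

#3 |Sf1  (Sf1: flow source, stroke at near end)
#2 |J2  (C1 outputs effort q/C1)
#1 |TF1  (J2 effort already set via bond 2)
#0 |J1  (through TF1, causality passes straight; one stroke at TF1)
#4 |I1  (0-jn J1 has e-setter on 0)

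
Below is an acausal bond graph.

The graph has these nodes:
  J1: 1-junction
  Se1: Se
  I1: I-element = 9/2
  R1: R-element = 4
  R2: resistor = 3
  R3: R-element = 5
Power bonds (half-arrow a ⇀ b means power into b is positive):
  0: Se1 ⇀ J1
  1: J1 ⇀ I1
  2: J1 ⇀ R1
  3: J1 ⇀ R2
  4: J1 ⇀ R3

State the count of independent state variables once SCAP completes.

b0 stroke at J1  (Se1 (Se) sets effort on bond)
b1 stroke at I1  (prefer integral on I1)
b2 stroke at J1  (J1 flow already set via bond 1)
b3 stroke at J1  (J1: bond 1 brought flow, rest push out)
b4 stroke at J1  (J1 flow already set via bond 1)

1  (I1 all integral)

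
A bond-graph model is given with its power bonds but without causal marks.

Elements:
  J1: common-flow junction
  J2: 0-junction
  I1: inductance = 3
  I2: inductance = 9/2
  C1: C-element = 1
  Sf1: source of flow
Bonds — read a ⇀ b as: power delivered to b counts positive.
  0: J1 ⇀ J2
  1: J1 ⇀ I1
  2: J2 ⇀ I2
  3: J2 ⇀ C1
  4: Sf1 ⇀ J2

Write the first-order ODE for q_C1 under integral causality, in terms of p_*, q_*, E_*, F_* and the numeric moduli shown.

dq_C1/dt = F_Sf1 + p_I1/3 - 2*p_I2/9

β4 |Sf1  (source Sf1 imposes f)
β1 |I1  (prefer integral on I1)
β0 |J1  (1-jn J1 has f-setter on 1)
β2 |I2  (I2 outputs flow p/I2)
β3 |J2  (only one effort-in slot at J2)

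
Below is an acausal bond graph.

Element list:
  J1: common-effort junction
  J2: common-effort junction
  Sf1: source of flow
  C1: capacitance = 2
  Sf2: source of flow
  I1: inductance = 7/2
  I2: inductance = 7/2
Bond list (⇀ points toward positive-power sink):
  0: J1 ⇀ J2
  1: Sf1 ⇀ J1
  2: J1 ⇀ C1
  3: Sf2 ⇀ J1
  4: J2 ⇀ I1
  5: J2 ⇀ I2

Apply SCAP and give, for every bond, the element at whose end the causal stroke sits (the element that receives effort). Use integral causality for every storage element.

#0 stroke at J2
#1 stroke at Sf1
#2 stroke at J1
#3 stroke at Sf2
#4 stroke at I1
#5 stroke at I2

bond 1 |Sf1  (Sf1: flow source, stroke at near end)
bond 3 |Sf2  (Sf2 (Sf) sets flow on bond)
bond 2 |J1  (prefer integral on C1)
bond 0 |J2  (common-e at J1 fixed by 2)
bond 4 |I1  (J2 effort already set via bond 0)
bond 5 |I2  (common-e at J2 fixed by 0)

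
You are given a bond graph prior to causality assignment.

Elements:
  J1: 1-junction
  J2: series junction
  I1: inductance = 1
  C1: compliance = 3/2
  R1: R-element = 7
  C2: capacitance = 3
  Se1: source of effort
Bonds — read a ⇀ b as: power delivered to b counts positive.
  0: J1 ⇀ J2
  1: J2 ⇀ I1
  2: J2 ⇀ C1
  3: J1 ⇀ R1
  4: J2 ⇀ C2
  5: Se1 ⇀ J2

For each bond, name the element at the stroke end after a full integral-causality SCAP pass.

β5 stroke at J2  (Se1 (Se) sets effort on bond)
β1 stroke at I1  (prefer integral on I1)
β0 stroke at J2  (J2 flow already set via bond 1)
β2 stroke at J2  (J2 flow already set via bond 1)
β4 stroke at J2  (common-f at J2 fixed by 1)
β3 stroke at J1  (J1 flow already set via bond 0)

bond 0 →J2
bond 1 →I1
bond 2 →J2
bond 3 →J1
bond 4 →J2
bond 5 →J2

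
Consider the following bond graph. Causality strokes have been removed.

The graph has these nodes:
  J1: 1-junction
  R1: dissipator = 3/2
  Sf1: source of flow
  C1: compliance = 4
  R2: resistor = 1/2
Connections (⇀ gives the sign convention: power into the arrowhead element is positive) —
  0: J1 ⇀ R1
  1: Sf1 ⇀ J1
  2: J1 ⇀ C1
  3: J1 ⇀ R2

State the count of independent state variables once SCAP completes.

b1 stroke→Sf1  (source Sf1 imposes f)
b0 stroke→J1  (1-jn J1 has f-setter on 1)
b2 stroke→J1  (J1 flow already set via bond 1)
b3 stroke→J1  (1-jn J1 has f-setter on 1)

1  (C1 all integral)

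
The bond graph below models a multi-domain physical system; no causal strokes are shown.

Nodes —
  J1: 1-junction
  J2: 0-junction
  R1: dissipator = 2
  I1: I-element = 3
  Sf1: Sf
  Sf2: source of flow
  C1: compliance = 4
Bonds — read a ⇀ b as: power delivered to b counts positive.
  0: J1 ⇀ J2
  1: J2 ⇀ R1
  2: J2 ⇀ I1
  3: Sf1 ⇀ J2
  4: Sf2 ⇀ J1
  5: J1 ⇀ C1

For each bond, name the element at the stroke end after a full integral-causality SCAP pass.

#0 →J1
#1 →J2
#2 →I1
#3 →Sf1
#4 →Sf2
#5 →J1

bond 3 |Sf1  (Sf1 (Sf) sets flow on bond)
bond 4 |Sf2  (Sf2 (Sf) sets flow on bond)
bond 0 |J1  (1-jn J1 has f-setter on 4)
bond 5 |J1  (J1: bond 4 brought flow, rest push out)
bond 2 |I1  (prefer integral on I1)
bond 1 |J2  (J2 needs exactly one e-in)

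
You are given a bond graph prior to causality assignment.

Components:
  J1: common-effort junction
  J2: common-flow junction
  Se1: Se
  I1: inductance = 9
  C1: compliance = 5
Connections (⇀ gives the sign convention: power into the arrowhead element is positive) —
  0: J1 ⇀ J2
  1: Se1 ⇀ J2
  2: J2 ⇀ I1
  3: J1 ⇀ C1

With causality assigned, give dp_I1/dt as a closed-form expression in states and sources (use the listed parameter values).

#1 |J2  (Se1: effort source, stroke at far end)
#2 |I1  (I1: I, integral causality)
#0 |J2  (common-f at J2 fixed by 2)
#3 |J1  (only one effort-in slot at J1)

dp_I1/dt = E_Se1 + q_C1/5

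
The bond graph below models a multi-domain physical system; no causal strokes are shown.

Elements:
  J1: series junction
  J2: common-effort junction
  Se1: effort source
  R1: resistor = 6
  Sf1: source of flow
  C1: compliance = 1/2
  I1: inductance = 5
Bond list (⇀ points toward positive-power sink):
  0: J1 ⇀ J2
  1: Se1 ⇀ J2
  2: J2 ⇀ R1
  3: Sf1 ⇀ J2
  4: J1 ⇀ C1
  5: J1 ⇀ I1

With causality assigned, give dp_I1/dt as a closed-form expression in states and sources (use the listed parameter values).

bond 1 stroke at J2  (Se1 fixes effort; stroke away)
bond 3 stroke at Sf1  (Sf1 (Sf) sets flow on bond)
bond 0 stroke at J1  (common-e at J2 fixed by 1)
bond 2 stroke at R1  (J2: bond 1 brought effort, rest push out)
bond 4 stroke at J1  (prefer integral on C1)
bond 5 stroke at I1  (J1 needs exactly one f-in)

dp_I1/dt = -E_Se1 - 2*q_C1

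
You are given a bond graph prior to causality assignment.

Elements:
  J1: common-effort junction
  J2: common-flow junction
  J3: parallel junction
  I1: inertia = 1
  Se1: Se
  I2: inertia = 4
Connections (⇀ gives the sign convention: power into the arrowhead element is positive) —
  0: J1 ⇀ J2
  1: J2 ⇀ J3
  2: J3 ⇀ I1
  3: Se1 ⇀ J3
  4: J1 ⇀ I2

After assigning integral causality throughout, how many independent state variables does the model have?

2  (I1, I2 all integral)

b3 stroke→J3  (Se1 fixes effort; stroke away)
b1 stroke→J2  (J3: bond 3 brought effort, rest push out)
b2 stroke→I1  (0-jn J3 has e-setter on 3)
b0 stroke→J1  (only one flow-in slot at J2)
b4 stroke→I2  (J1 effort already set via bond 0)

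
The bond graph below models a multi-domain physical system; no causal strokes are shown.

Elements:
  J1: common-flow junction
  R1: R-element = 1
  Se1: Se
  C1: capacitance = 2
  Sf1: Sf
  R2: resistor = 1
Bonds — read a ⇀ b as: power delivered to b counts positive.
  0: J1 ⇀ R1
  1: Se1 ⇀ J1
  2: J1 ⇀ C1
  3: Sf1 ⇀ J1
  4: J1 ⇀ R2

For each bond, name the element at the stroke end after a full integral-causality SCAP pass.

#0 |J1
#1 |J1
#2 |J1
#3 |Sf1
#4 |J1

bond 1 |J1  (source Se1 imposes e)
bond 3 |Sf1  (source Sf1 imposes f)
bond 0 |J1  (J1 flow already set via bond 3)
bond 2 |J1  (1-jn J1 has f-setter on 3)
bond 4 |J1  (J1: bond 3 brought flow, rest push out)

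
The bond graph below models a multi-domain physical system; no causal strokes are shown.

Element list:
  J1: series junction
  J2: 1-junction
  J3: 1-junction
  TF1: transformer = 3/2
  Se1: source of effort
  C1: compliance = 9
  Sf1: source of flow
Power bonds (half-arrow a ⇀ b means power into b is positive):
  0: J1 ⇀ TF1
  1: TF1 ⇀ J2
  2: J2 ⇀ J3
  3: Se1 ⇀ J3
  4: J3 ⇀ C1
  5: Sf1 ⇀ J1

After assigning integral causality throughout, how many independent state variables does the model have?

1  (C1 all integral)

b3 stroke→J3  (Se1: effort source, stroke at far end)
b5 stroke→Sf1  (Sf1 (Sf) sets flow on bond)
b0 stroke→J1  (J1 flow already set via bond 5)
b1 stroke→TF1  (TF1 one-in-one-out from 0)
b2 stroke→J2  (common-f at J2 fixed by 1)
b4 stroke→J3  (common-f at J3 fixed by 2)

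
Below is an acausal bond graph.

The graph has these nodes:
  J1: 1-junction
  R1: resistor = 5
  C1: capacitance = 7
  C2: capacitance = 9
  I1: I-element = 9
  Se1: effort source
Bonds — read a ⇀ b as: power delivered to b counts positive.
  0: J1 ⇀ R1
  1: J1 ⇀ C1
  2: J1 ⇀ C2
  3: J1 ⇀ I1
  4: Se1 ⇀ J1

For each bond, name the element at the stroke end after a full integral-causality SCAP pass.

b4 →J1  (Se1 (Se) sets effort on bond)
b1 →J1  (C1 integral (e out))
b2 →J1  (C2 outputs effort q/C2)
b3 →I1  (prefer integral on I1)
b0 →J1  (common-f at J1 fixed by 3)

bond 0 |J1
bond 1 |J1
bond 2 |J1
bond 3 |I1
bond 4 |J1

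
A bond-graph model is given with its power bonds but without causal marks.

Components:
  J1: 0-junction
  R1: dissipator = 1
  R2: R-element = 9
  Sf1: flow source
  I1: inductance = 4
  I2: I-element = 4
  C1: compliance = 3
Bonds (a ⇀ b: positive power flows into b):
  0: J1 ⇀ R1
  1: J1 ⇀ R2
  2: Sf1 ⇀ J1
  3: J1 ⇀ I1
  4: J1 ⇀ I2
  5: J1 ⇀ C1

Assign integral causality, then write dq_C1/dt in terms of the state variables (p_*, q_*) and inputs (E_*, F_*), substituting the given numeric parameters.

b2 stroke→Sf1  (source Sf1 imposes f)
b3 stroke→I1  (I1: I, integral causality)
b4 stroke→I2  (I2 outputs flow p/I2)
b5 stroke→J1  (prefer integral on C1)
b0 stroke→R1  (0-jn J1 has e-setter on 5)
b1 stroke→R2  (common-e at J1 fixed by 5)

dq_C1/dt = F_Sf1 - p_I1/4 - p_I2/4 - 10*q_C1/27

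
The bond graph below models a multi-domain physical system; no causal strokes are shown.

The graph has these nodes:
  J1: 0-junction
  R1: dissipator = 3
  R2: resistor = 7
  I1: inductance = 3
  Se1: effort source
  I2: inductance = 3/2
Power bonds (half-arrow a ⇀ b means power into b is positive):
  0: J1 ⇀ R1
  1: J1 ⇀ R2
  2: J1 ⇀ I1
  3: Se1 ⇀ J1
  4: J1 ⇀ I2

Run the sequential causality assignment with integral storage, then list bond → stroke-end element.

#0 |R1
#1 |R2
#2 |I1
#3 |J1
#4 |I2

b3 →J1  (source Se1 imposes e)
b0 →R1  (J1 effort already set via bond 3)
b1 →R2  (common-e at J1 fixed by 3)
b2 →I1  (common-e at J1 fixed by 3)
b4 →I2  (common-e at J1 fixed by 3)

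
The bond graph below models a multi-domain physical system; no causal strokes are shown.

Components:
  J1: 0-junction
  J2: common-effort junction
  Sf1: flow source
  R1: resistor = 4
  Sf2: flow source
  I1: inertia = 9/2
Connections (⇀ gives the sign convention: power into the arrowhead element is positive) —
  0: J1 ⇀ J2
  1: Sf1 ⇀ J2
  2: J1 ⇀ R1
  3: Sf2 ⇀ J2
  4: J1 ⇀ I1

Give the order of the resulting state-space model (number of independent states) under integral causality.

1  (I1 all integral)

bond 1 |Sf1  (Sf1 fixes flow; stroke at Sf1)
bond 3 |Sf2  (source Sf2 imposes f)
bond 0 |J2  (J2 needs exactly one e-in)
bond 4 |I1  (I1: I, integral causality)
bond 2 |J1  (only one effort-in slot at J1)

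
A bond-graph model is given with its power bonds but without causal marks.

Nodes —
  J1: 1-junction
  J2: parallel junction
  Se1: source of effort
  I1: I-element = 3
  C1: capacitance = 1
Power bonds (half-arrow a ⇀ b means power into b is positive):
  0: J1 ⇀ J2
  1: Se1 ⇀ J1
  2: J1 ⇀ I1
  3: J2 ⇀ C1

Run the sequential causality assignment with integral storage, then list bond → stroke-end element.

b0 stroke→J1
b1 stroke→J1
b2 stroke→I1
b3 stroke→J2

#1 stroke→J1  (source Se1 imposes e)
#2 stroke→I1  (I1 integral (f out))
#0 stroke→J1  (common-f at J1 fixed by 2)
#3 stroke→J2  (J2: last free bond brings effort in)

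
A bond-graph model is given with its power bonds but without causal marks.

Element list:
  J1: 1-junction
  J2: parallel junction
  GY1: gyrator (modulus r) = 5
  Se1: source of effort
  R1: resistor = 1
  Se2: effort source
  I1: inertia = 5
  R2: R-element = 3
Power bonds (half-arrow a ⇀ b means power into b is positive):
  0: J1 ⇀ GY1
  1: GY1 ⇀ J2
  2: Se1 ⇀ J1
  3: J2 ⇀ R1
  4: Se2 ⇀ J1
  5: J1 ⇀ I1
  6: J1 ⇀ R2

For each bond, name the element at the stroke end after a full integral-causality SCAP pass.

β0 |J1
β1 |J2
β2 |J1
β3 |R1
β4 |J1
β5 |I1
β6 |J1

b2 →J1  (Se1 (Se) sets effort on bond)
b4 →J1  (Se2 fixes effort; stroke away)
b5 →I1  (I1: I, integral causality)
b0 →J1  (1-jn J1 has f-setter on 5)
b6 →J1  (common-f at J1 fixed by 5)
b1 →J2  (GY1 both-in/both-out from 0)
b3 →R1  (common-e at J2 fixed by 1)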